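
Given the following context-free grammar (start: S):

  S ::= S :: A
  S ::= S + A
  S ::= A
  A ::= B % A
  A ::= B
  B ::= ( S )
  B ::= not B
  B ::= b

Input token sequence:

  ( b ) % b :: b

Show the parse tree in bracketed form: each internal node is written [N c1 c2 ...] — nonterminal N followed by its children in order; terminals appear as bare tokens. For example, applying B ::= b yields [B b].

[S [S [A [B ( [S [A [B b]]] )] % [A [B b]]]] :: [A [B b]]]

S
S :: A
A :: A
B % A :: A
( S ) % A :: A
( A ) % A :: A
( B ) % A :: A
( b ) % A :: A
( b ) % B :: A
( b ) % b :: A
( b ) % b :: B
( b ) % b :: b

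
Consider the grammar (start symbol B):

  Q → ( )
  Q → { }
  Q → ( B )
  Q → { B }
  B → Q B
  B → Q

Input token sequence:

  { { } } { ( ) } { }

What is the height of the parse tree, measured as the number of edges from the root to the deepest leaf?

5

[B [Q { [B [Q { }]] }] [B [Q { [B [Q ( )]] }] [B [Q { }]]]]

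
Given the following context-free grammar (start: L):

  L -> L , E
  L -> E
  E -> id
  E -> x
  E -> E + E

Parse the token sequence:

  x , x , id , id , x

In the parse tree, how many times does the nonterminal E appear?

[L [L [L [L [L [E x]] , [E x]] , [E id]] , [E id]] , [E x]]

5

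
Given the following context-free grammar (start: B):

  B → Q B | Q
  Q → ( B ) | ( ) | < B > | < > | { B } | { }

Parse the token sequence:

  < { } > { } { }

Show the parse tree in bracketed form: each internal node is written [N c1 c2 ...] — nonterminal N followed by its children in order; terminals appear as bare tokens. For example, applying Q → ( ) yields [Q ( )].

[B [Q < [B [Q { }]] >] [B [Q { }] [B [Q { }]]]]

B
Q B
< B > B
< Q > B
< { } > B
< { } > Q B
< { } > { } B
< { } > { } Q
< { } > { } { }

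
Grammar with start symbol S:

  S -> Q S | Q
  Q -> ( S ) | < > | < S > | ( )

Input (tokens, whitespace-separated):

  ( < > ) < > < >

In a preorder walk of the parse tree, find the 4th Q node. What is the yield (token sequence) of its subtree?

[S [Q ( [S [Q < >]] )] [S [Q < >] [S [Q < >]]]]

< >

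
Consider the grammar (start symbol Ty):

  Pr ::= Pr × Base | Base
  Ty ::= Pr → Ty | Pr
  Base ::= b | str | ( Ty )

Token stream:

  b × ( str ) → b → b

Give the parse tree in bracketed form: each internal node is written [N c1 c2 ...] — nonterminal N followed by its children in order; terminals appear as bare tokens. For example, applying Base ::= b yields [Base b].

[Ty [Pr [Pr [Base b]] × [Base ( [Ty [Pr [Base str]]] )]] → [Ty [Pr [Base b]] → [Ty [Pr [Base b]]]]]

Ty
Pr → Ty
Pr × Base → Ty
Base × Base → Ty
b × Base → Ty
b × ( Ty ) → Ty
b × ( Pr ) → Ty
b × ( Base ) → Ty
b × ( str ) → Ty
b × ( str ) → Pr → Ty
b × ( str ) → Base → Ty
b × ( str ) → b → Ty
b × ( str ) → b → Pr
b × ( str ) → b → Base
b × ( str ) → b → b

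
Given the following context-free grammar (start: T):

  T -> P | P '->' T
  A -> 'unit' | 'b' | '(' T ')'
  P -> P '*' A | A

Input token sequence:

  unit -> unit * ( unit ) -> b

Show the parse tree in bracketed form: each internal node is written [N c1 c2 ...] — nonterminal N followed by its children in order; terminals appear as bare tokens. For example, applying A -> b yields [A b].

[T [P [A unit]] -> [T [P [P [A unit]] * [A ( [T [P [A unit]]] )]] -> [T [P [A b]]]]]

T
P -> T
A -> T
unit -> T
unit -> P -> T
unit -> P * A -> T
unit -> A * A -> T
unit -> unit * A -> T
unit -> unit * ( T ) -> T
unit -> unit * ( P ) -> T
unit -> unit * ( A ) -> T
unit -> unit * ( unit ) -> T
unit -> unit * ( unit ) -> P
unit -> unit * ( unit ) -> A
unit -> unit * ( unit ) -> b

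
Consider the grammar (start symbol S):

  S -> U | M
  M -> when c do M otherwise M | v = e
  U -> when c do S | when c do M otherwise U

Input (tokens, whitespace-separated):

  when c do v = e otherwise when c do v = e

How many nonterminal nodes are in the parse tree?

[S [U when c do [M v = e] otherwise [U when c do [S [M v = e]]]]]

6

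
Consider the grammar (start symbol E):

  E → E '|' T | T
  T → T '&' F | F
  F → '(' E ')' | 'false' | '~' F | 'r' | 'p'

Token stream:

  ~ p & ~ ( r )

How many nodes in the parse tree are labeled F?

[E [T [T [F ~ [F p]]] & [F ~ [F ( [E [T [F r]]] )]]]]

5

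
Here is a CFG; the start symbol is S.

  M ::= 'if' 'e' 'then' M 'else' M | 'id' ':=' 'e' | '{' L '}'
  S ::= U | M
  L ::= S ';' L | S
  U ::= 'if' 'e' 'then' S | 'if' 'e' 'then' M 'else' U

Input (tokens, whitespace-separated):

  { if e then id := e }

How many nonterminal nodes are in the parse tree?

7

[S [M { [L [S [U if e then [S [M id := e]]]]] }]]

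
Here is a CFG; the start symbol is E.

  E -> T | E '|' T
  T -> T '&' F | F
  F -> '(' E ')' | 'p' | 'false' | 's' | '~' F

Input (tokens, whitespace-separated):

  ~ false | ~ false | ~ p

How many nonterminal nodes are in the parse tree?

12

[E [E [E [T [F ~ [F false]]]] | [T [F ~ [F false]]]] | [T [F ~ [F p]]]]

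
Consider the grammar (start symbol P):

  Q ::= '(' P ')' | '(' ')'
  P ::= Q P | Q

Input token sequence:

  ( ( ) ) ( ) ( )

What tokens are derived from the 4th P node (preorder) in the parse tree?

[P [Q ( [P [Q ( )]] )] [P [Q ( )] [P [Q ( )]]]]

( )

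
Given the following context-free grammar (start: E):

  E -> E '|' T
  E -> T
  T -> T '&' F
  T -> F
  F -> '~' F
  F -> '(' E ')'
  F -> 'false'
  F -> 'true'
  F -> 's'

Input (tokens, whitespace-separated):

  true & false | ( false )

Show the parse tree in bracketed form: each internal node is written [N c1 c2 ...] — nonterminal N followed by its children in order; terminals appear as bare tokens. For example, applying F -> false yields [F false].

E
E | T
T | T
T & F | T
F & F | T
true & F | T
true & false | T
true & false | F
true & false | ( E )
true & false | ( T )
true & false | ( F )
true & false | ( false )

[E [E [T [T [F true]] & [F false]]] | [T [F ( [E [T [F false]]] )]]]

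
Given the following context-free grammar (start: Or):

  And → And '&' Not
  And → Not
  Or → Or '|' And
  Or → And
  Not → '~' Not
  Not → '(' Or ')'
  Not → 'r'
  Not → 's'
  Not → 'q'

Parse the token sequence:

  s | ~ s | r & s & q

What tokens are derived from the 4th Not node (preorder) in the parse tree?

[Or [Or [Or [And [Not s]]] | [And [Not ~ [Not s]]]] | [And [And [And [Not r]] & [Not s]] & [Not q]]]

r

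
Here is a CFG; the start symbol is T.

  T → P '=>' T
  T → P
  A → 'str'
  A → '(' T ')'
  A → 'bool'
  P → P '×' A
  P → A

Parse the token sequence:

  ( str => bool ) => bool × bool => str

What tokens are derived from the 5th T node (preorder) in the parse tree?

[T [P [A ( [T [P [A str]] => [T [P [A bool]]]] )]] => [T [P [P [A bool]] × [A bool]] => [T [P [A str]]]]]

str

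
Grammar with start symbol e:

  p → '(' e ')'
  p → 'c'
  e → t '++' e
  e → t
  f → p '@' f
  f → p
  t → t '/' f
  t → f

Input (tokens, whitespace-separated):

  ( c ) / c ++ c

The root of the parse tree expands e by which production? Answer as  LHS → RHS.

[e [t [t [f [p ( [e [t [f [p c]]]] )]]] / [f [p c]]] ++ [e [t [f [p c]]]]]

e → t '++' e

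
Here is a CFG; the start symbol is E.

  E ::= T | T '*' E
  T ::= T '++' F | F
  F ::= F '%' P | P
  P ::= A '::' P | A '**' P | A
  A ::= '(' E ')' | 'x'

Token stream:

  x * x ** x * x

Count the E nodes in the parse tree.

3

[E [T [F [P [A x]]]] * [E [T [F [P [A x] ** [P [A x]]]]] * [E [T [F [P [A x]]]]]]]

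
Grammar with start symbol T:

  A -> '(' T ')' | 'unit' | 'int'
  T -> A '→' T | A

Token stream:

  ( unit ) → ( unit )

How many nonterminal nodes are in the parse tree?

8

[T [A ( [T [A unit]] )] → [T [A ( [T [A unit]] )]]]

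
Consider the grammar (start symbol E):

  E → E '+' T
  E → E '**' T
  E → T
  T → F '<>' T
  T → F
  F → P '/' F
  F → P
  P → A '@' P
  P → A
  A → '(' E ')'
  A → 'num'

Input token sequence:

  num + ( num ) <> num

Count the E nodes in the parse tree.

3

[E [E [T [F [P [A num]]]]] + [T [F [P [A ( [E [T [F [P [A num]]]]] )]]] <> [T [F [P [A num]]]]]]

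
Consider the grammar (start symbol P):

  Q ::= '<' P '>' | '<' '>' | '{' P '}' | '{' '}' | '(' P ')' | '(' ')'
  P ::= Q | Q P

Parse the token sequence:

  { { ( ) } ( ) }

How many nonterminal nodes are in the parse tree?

[P [Q { [P [Q { [P [Q ( )]] }] [P [Q ( )]]] }]]

8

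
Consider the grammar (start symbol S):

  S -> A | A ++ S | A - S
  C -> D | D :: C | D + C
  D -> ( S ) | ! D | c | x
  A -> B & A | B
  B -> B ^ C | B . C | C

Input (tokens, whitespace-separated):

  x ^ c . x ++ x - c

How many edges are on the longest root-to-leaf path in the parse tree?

[S [A [B [B [B [C [D x]]] ^ [C [D c]]] . [C [D x]]]] ++ [S [A [B [C [D x]]]] - [S [A [B [C [D c]]]]]]]

7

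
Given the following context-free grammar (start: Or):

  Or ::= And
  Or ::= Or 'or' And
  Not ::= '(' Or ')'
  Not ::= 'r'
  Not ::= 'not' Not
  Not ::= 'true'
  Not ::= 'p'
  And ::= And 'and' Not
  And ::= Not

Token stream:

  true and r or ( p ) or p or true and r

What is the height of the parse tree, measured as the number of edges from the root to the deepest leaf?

[Or [Or [Or [Or [And [And [Not true]] and [Not r]]] or [And [Not ( [Or [And [Not p]]] )]]] or [And [Not p]]] or [And [And [Not true]] and [Not r]]]

8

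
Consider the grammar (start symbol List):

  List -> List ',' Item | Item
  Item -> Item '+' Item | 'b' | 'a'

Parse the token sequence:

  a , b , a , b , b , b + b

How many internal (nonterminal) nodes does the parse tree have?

[List [List [List [List [List [List [Item a]] , [Item b]] , [Item a]] , [Item b]] , [Item b]] , [Item [Item b] + [Item b]]]

14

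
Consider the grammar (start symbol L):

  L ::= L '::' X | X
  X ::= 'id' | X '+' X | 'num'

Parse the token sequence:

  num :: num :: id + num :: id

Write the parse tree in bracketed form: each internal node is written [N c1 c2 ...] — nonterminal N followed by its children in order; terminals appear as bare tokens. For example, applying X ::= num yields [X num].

L
L :: X
L :: X :: X
L :: X :: X :: X
X :: X :: X :: X
num :: X :: X :: X
num :: num :: X :: X
num :: num :: X + X :: X
num :: num :: id + X :: X
num :: num :: id + num :: X
num :: num :: id + num :: id

[L [L [L [L [X num]] :: [X num]] :: [X [X id] + [X num]]] :: [X id]]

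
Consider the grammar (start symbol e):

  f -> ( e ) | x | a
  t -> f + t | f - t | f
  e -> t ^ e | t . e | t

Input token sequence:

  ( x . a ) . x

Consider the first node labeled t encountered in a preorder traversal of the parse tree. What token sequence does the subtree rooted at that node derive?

( x . a )

[e [t [f ( [e [t [f x]] . [e [t [f a]]]] )]] . [e [t [f x]]]]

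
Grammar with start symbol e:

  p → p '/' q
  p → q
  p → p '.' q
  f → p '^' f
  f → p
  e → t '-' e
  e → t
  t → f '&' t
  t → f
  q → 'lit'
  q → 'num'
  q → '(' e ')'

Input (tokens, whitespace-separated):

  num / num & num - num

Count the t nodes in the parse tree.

3

[e [t [f [p [p [q num]] / [q num]]] & [t [f [p [q num]]]]] - [e [t [f [p [q num]]]]]]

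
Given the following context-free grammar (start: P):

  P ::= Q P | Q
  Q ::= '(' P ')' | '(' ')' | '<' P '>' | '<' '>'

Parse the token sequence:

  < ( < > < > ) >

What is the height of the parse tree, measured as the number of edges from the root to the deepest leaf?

[P [Q < [P [Q ( [P [Q < >] [P [Q < >]]] )]] >]]

7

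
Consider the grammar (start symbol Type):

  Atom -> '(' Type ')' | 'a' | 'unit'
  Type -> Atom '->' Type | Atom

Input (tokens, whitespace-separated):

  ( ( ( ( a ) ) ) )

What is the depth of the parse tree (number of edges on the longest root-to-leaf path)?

[Type [Atom ( [Type [Atom ( [Type [Atom ( [Type [Atom ( [Type [Atom a]] )]] )]] )]] )]]

10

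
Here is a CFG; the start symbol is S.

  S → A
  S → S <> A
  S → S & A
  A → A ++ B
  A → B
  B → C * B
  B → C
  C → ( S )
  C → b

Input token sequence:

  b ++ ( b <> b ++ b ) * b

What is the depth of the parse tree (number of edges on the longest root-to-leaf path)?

[S [A [A [B [C b]]] ++ [B [C ( [S [S [A [B [C b]]]] <> [A [A [B [C b]]] ++ [B [C b]]]] )] * [B [C b]]]]]

9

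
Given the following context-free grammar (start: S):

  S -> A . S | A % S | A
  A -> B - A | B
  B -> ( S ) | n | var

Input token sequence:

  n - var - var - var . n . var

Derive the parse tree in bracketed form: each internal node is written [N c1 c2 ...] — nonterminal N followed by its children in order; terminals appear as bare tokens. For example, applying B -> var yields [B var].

[S [A [B n] - [A [B var] - [A [B var] - [A [B var]]]]] . [S [A [B n]] . [S [A [B var]]]]]

S
A . S
B - A . S
n - A . S
n - B - A . S
n - var - A . S
n - var - B - A . S
n - var - var - A . S
n - var - var - B . S
n - var - var - var . S
n - var - var - var . A . S
n - var - var - var . B . S
n - var - var - var . n . S
n - var - var - var . n . A
n - var - var - var . n . B
n - var - var - var . n . var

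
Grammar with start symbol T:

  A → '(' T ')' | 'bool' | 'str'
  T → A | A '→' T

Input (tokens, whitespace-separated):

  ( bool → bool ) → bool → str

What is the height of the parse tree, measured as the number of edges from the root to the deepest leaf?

5

[T [A ( [T [A bool] → [T [A bool]]] )] → [T [A bool] → [T [A str]]]]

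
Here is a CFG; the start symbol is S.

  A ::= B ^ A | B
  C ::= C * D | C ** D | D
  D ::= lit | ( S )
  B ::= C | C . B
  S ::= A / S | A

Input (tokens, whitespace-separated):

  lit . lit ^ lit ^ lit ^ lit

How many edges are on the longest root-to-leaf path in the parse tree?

8

[S [A [B [C [D lit]] . [B [C [D lit]]]] ^ [A [B [C [D lit]]] ^ [A [B [C [D lit]]] ^ [A [B [C [D lit]]]]]]]]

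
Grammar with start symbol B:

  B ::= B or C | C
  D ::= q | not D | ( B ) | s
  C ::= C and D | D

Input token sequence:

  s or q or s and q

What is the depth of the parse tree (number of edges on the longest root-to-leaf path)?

[B [B [B [C [D s]]] or [C [D q]]] or [C [C [D s]] and [D q]]]

5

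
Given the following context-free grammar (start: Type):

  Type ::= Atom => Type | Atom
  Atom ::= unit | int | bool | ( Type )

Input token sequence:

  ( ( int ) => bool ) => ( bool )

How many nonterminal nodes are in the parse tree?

12

[Type [Atom ( [Type [Atom ( [Type [Atom int]] )] => [Type [Atom bool]]] )] => [Type [Atom ( [Type [Atom bool]] )]]]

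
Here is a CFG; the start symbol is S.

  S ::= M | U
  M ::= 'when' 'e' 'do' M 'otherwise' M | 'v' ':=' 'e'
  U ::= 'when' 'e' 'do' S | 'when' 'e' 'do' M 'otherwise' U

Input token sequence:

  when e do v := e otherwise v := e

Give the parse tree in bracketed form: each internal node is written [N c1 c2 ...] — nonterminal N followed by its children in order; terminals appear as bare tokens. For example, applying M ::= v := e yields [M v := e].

[S [M when e do [M v := e] otherwise [M v := e]]]

S
M
when e do M otherwise M
when e do v := e otherwise M
when e do v := e otherwise v := e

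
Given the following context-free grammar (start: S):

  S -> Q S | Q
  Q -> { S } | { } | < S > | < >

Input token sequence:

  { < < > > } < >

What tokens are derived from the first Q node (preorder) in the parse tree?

[S [Q { [S [Q < [S [Q < >]] >]] }] [S [Q < >]]]

{ < < > > }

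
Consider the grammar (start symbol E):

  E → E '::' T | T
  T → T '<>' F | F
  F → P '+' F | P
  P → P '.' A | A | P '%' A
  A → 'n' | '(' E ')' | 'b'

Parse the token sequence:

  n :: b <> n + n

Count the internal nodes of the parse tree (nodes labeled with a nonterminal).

[E [E [T [F [P [A n]]]]] :: [T [T [F [P [A b]]]] <> [F [P [A n]] + [F [P [A n]]]]]]

17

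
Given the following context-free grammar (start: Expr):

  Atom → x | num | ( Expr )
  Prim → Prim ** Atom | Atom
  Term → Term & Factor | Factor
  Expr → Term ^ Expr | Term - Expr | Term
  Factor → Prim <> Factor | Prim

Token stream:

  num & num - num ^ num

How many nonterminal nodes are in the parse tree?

[Expr [Term [Term [Factor [Prim [Atom num]]]] & [Factor [Prim [Atom num]]]] - [Expr [Term [Factor [Prim [Atom num]]]] ^ [Expr [Term [Factor [Prim [Atom num]]]]]]]

19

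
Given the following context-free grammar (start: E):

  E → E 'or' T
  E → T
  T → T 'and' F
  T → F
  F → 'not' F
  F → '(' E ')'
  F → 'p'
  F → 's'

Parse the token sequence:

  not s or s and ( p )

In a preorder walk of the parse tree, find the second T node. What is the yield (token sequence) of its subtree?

s and ( p )

[E [E [T [F not [F s]]]] or [T [T [F s]] and [F ( [E [T [F p]]] )]]]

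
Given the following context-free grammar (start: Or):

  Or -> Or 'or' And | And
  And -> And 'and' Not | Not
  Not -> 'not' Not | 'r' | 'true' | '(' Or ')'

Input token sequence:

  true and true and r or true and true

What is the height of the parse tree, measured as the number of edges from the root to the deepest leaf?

[Or [Or [And [And [And [Not true]] and [Not true]] and [Not r]]] or [And [And [Not true]] and [Not true]]]

6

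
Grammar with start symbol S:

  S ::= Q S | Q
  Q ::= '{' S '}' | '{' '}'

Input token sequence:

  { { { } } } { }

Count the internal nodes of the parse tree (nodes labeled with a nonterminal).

[S [Q { [S [Q { [S [Q { }]] }]] }] [S [Q { }]]]

8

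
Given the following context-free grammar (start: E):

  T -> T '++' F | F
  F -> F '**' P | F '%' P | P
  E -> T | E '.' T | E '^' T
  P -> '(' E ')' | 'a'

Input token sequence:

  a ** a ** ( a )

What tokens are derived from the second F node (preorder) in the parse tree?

a ** a

[E [T [F [F [F [P a]] ** [P a]] ** [P ( [E [T [F [P a]]]] )]]]]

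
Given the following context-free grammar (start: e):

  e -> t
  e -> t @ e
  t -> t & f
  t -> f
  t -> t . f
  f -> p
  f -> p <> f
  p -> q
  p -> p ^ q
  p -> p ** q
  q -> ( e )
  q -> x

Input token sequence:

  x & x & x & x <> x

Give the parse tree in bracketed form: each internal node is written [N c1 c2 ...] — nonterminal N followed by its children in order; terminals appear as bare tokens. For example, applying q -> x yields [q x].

e
t
t & f
t & f & f
t & f & f & f
f & f & f & f
p & f & f & f
q & f & f & f
x & f & f & f
x & p & f & f
x & q & f & f
x & x & f & f
x & x & p & f
x & x & q & f
x & x & x & f
x & x & x & p <> f
x & x & x & q <> f
x & x & x & x <> f
x & x & x & x <> p
x & x & x & x <> q
x & x & x & x <> x

[e [t [t [t [t [f [p [q x]]]] & [f [p [q x]]]] & [f [p [q x]]]] & [f [p [q x]] <> [f [p [q x]]]]]]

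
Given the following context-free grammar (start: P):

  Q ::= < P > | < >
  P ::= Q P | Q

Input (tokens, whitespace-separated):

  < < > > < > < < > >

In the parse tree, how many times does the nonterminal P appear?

[P [Q < [P [Q < >]] >] [P [Q < >] [P [Q < [P [Q < >]] >]]]]

5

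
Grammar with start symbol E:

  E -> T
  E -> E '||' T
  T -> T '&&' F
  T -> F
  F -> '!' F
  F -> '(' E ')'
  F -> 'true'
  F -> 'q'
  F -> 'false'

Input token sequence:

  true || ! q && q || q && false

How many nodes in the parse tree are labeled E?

[E [E [E [T [F true]]] || [T [T [F ! [F q]]] && [F q]]] || [T [T [F q]] && [F false]]]

3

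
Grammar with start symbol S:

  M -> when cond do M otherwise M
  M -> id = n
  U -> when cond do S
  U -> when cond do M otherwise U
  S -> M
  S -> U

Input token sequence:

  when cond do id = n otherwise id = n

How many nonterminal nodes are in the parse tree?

[S [M when cond do [M id = n] otherwise [M id = n]]]

4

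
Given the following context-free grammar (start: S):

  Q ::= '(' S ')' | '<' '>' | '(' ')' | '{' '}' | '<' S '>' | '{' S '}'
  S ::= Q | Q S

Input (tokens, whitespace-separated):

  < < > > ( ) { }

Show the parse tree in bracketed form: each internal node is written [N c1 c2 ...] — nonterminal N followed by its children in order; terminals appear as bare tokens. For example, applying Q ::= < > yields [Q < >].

S
Q S
< S > S
< Q > S
< < > > S
< < > > Q S
< < > > ( ) S
< < > > ( ) Q
< < > > ( ) { }

[S [Q < [S [Q < >]] >] [S [Q ( )] [S [Q { }]]]]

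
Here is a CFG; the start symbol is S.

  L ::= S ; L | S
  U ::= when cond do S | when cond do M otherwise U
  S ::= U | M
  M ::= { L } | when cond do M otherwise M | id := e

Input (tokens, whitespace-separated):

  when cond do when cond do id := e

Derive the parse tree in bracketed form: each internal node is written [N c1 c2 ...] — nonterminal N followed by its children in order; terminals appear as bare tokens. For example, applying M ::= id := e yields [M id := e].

S
U
when cond do S
when cond do U
when cond do when cond do S
when cond do when cond do M
when cond do when cond do id := e

[S [U when cond do [S [U when cond do [S [M id := e]]]]]]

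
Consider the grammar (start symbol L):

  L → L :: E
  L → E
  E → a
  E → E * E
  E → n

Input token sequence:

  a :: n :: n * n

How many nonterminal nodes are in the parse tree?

8

[L [L [L [E a]] :: [E n]] :: [E [E n] * [E n]]]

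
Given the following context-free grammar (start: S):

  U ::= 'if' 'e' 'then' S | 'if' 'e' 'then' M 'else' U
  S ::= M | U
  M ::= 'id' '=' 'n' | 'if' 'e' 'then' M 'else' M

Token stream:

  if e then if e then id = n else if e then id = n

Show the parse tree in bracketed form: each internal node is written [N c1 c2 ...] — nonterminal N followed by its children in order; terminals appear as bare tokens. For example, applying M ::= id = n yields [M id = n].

[S [U if e then [S [U if e then [M id = n] else [U if e then [S [M id = n]]]]]]]

S
U
if e then S
if e then U
if e then if e then M else U
if e then if e then id = n else U
if e then if e then id = n else if e then S
if e then if e then id = n else if e then M
if e then if e then id = n else if e then id = n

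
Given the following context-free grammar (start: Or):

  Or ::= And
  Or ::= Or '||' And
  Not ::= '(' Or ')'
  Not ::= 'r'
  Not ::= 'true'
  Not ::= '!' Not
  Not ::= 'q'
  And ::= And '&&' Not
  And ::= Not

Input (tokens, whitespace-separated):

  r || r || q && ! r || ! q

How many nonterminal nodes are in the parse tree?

16

[Or [Or [Or [Or [And [Not r]]] || [And [Not r]]] || [And [And [Not q]] && [Not ! [Not r]]]] || [And [Not ! [Not q]]]]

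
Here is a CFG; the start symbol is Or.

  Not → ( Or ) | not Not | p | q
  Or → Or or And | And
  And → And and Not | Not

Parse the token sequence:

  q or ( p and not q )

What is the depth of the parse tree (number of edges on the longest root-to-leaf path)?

7

[Or [Or [And [Not q]]] or [And [Not ( [Or [And [And [Not p]] and [Not not [Not q]]]] )]]]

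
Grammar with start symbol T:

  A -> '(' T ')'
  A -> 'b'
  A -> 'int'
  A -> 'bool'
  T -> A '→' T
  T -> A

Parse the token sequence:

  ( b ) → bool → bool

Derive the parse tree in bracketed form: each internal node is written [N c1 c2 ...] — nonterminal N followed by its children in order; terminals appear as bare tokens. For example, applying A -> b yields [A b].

T
A → T
( T ) → T
( A ) → T
( b ) → T
( b ) → A → T
( b ) → bool → T
( b ) → bool → A
( b ) → bool → bool

[T [A ( [T [A b]] )] → [T [A bool] → [T [A bool]]]]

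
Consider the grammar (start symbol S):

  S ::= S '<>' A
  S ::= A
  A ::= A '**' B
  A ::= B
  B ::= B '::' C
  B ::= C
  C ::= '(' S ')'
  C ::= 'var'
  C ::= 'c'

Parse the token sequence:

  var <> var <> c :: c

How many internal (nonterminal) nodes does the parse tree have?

[S [S [S [A [B [C var]]]] <> [A [B [C var]]]] <> [A [B [B [C c]] :: [C c]]]]

14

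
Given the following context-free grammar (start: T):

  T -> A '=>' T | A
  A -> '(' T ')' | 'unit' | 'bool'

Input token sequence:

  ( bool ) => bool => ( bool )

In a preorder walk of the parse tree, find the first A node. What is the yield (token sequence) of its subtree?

[T [A ( [T [A bool]] )] => [T [A bool] => [T [A ( [T [A bool]] )]]]]

( bool )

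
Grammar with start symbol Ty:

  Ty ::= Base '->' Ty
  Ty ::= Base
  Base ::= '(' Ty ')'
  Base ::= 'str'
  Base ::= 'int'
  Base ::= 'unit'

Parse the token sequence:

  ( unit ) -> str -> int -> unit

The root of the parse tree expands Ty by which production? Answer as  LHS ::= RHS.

[Ty [Base ( [Ty [Base unit]] )] -> [Ty [Base str] -> [Ty [Base int] -> [Ty [Base unit]]]]]

Ty ::= Base '->' Ty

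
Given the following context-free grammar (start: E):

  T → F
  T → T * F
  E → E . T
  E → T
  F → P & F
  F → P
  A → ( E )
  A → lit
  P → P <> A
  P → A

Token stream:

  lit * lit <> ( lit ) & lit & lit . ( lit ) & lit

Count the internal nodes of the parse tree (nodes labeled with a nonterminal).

35

[E [E [T [T [F [P [A lit]]]] * [F [P [P [A lit]] <> [A ( [E [T [F [P [A lit]]]]] )]] & [F [P [A lit]] & [F [P [A lit]]]]]]] . [T [F [P [A ( [E [T [F [P [A lit]]]]] )]] & [F [P [A lit]]]]]]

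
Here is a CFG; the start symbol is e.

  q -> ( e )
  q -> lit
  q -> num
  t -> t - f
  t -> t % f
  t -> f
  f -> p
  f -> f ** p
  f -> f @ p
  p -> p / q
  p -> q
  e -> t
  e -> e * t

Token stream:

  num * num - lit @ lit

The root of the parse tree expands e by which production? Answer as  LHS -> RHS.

[e [e [t [f [p [q num]]]]] * [t [t [f [p [q num]]]] - [f [f [p [q lit]]] @ [p [q lit]]]]]

e -> e * t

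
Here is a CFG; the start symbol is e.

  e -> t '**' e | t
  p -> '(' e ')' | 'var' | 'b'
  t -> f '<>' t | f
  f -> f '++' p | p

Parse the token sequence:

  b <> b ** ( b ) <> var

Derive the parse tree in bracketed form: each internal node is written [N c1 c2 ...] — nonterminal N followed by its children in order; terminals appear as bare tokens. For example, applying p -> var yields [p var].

[e [t [f [p b]] <> [t [f [p b]]]] ** [e [t [f [p ( [e [t [f [p b]]]] )]] <> [t [f [p var]]]]]]

e
t ** e
f <> t ** e
p <> t ** e
b <> t ** e
b <> f ** e
b <> p ** e
b <> b ** e
b <> b ** t
b <> b ** f <> t
b <> b ** p <> t
b <> b ** ( e ) <> t
b <> b ** ( t ) <> t
b <> b ** ( f ) <> t
b <> b ** ( p ) <> t
b <> b ** ( b ) <> t
b <> b ** ( b ) <> f
b <> b ** ( b ) <> p
b <> b ** ( b ) <> var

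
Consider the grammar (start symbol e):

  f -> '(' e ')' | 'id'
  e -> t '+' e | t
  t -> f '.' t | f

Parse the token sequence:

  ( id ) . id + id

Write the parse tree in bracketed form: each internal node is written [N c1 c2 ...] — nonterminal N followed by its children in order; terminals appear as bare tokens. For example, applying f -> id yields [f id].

e
t + e
f . t + e
( e ) . t + e
( t ) . t + e
( f ) . t + e
( id ) . t + e
( id ) . f + e
( id ) . id + e
( id ) . id + t
( id ) . id + f
( id ) . id + id

[e [t [f ( [e [t [f id]]] )] . [t [f id]]] + [e [t [f id]]]]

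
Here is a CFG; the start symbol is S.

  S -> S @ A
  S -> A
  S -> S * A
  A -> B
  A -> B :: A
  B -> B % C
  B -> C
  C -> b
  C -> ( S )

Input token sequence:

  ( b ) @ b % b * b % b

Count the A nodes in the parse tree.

[S [S [S [A [B [C ( [S [A [B [C b]]]] )]]]] @ [A [B [B [C b]] % [C b]]]] * [A [B [B [C b]] % [C b]]]]

4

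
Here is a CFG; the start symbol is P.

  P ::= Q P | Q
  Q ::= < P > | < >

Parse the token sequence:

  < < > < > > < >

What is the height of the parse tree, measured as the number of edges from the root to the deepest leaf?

5

[P [Q < [P [Q < >] [P [Q < >]]] >] [P [Q < >]]]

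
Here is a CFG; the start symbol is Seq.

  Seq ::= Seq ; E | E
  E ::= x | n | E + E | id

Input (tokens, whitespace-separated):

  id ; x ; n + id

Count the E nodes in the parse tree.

5

[Seq [Seq [Seq [E id]] ; [E x]] ; [E [E n] + [E id]]]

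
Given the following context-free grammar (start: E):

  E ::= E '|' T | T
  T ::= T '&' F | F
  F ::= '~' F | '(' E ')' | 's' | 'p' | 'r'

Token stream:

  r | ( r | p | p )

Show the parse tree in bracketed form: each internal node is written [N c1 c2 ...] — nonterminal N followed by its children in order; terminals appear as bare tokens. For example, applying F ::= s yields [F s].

[E [E [T [F r]]] | [T [F ( [E [E [E [T [F r]]] | [T [F p]]] | [T [F p]]] )]]]

E
E | T
T | T
F | T
r | T
r | F
r | ( E )
r | ( E | T )
r | ( E | T | T )
r | ( T | T | T )
r | ( F | T | T )
r | ( r | T | T )
r | ( r | F | T )
r | ( r | p | T )
r | ( r | p | F )
r | ( r | p | p )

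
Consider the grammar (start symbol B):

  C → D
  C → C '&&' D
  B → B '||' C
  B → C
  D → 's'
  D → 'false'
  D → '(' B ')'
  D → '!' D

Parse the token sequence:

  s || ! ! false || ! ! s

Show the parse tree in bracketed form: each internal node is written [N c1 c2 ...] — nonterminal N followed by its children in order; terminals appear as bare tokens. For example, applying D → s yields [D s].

B
B || C
B || C || C
C || C || C
D || C || C
s || C || C
s || D || C
s || ! D || C
s || ! ! D || C
s || ! ! false || C
s || ! ! false || D
s || ! ! false || ! D
s || ! ! false || ! ! D
s || ! ! false || ! ! s

[B [B [B [C [D s]]] || [C [D ! [D ! [D false]]]]] || [C [D ! [D ! [D s]]]]]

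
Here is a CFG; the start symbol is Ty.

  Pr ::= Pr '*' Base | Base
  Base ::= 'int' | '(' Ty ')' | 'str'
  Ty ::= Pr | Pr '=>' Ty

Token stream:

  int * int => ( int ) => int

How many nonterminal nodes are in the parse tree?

[Ty [Pr [Pr [Base int]] * [Base int]] => [Ty [Pr [Base ( [Ty [Pr [Base int]]] )]] => [Ty [Pr [Base int]]]]]

14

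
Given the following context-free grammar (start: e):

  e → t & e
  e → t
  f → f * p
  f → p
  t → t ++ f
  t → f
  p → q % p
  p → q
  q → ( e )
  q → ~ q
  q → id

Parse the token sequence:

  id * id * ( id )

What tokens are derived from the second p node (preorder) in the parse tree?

id

[e [t [f [f [f [p [q id]]] * [p [q id]]] * [p [q ( [e [t [f [p [q id]]]]] )]]]]]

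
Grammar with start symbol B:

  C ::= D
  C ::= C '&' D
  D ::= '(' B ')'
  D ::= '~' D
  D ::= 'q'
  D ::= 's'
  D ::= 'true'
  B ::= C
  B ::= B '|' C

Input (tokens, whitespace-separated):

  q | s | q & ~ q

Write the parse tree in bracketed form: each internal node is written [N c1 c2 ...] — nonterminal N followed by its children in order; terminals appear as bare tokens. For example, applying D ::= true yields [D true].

[B [B [B [C [D q]]] | [C [D s]]] | [C [C [D q]] & [D ~ [D q]]]]

B
B | C
B | C | C
C | C | C
D | C | C
q | C | C
q | D | C
q | s | C
q | s | C & D
q | s | D & D
q | s | q & D
q | s | q & ~ D
q | s | q & ~ q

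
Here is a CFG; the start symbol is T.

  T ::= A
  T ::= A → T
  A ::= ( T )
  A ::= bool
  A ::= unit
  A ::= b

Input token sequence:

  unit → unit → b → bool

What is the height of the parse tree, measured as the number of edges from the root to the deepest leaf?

[T [A unit] → [T [A unit] → [T [A b] → [T [A bool]]]]]

5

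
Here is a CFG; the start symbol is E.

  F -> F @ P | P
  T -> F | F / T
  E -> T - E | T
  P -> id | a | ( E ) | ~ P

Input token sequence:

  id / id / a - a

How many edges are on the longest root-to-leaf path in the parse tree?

[E [T [F [P id]] / [T [F [P id]] / [T [F [P a]]]]] - [E [T [F [P a]]]]]

6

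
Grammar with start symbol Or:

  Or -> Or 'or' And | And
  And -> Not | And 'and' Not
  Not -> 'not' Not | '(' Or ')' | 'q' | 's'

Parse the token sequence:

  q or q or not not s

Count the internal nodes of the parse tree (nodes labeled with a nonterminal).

[Or [Or [Or [And [Not q]]] or [And [Not q]]] or [And [Not not [Not not [Not s]]]]]

11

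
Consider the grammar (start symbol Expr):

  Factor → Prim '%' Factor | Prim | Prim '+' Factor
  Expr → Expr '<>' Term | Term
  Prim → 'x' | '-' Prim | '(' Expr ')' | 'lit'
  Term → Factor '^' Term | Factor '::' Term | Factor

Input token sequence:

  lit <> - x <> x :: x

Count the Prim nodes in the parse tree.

[Expr [Expr [Expr [Term [Factor [Prim lit]]]] <> [Term [Factor [Prim - [Prim x]]]]] <> [Term [Factor [Prim x]] :: [Term [Factor [Prim x]]]]]

5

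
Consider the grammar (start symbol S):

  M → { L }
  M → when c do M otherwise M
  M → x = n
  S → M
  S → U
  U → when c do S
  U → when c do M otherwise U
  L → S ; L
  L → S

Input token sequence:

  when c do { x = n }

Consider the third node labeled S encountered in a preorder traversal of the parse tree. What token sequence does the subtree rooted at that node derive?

x = n

[S [U when c do [S [M { [L [S [M x = n]]] }]]]]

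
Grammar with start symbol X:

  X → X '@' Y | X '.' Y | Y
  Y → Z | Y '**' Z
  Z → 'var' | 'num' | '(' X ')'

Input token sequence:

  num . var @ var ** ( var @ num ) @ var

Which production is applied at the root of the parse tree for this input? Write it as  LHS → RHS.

[X [X [X [X [Y [Z num]]] . [Y [Z var]]] @ [Y [Y [Z var]] ** [Z ( [X [X [Y [Z var]]] @ [Y [Z num]]] )]]] @ [Y [Z var]]]

X → X '@' Y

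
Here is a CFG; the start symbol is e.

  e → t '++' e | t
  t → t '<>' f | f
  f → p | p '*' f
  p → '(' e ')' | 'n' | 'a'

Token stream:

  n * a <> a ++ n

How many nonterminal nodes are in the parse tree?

13

[e [t [t [f [p n] * [f [p a]]]] <> [f [p a]]] ++ [e [t [f [p n]]]]]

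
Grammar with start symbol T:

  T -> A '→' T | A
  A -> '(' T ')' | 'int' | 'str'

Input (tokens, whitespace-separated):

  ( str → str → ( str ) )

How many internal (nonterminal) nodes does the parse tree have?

[T [A ( [T [A str] → [T [A str] → [T [A ( [T [A str]] )]]]] )]]

10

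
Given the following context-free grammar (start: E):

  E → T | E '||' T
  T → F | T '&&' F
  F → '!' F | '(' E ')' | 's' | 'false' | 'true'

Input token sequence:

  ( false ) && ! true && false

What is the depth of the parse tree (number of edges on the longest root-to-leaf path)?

8

[E [T [T [T [F ( [E [T [F false]]] )]] && [F ! [F true]]] && [F false]]]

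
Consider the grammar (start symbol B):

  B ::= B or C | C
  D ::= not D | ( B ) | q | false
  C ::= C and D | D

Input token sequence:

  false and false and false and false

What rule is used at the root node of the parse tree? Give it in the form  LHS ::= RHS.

[B [C [C [C [C [D false]] and [D false]] and [D false]] and [D false]]]

B ::= C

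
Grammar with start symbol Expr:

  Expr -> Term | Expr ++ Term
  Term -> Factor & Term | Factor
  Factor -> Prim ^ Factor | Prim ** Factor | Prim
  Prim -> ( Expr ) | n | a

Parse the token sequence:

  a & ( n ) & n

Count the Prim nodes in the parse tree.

[Expr [Term [Factor [Prim a]] & [Term [Factor [Prim ( [Expr [Term [Factor [Prim n]]]] )]] & [Term [Factor [Prim n]]]]]]

4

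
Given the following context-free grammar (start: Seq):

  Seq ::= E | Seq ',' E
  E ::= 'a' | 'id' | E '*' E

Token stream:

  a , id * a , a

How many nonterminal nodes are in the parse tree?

[Seq [Seq [Seq [E a]] , [E [E id] * [E a]]] , [E a]]

8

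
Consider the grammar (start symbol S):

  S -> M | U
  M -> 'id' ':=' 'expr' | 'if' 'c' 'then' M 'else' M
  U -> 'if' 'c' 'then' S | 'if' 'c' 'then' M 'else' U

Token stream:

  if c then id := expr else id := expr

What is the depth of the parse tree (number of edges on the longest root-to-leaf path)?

[S [M if c then [M id := expr] else [M id := expr]]]

3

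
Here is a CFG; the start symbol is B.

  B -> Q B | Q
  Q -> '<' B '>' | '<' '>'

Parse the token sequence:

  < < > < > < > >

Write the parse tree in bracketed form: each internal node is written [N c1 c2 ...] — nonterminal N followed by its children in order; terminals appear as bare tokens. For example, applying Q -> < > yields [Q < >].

B
Q
< B >
< Q B >
< < > B >
< < > Q B >
< < > < > B >
< < > < > Q >
< < > < > < > >

[B [Q < [B [Q < >] [B [Q < >] [B [Q < >]]]] >]]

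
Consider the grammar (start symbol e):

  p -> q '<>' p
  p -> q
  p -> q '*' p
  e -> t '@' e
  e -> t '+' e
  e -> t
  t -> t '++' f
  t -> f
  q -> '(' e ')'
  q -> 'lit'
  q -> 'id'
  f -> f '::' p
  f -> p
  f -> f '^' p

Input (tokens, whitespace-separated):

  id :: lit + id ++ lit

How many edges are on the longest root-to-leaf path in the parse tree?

7

[e [t [f [f [p [q id]]] :: [p [q lit]]]] + [e [t [t [f [p [q id]]]] ++ [f [p [q lit]]]]]]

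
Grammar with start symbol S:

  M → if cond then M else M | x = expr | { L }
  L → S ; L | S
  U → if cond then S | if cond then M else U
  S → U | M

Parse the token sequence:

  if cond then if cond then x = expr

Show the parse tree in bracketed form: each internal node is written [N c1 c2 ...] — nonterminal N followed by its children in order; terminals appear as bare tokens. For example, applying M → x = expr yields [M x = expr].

[S [U if cond then [S [U if cond then [S [M x = expr]]]]]]

S
U
if cond then S
if cond then U
if cond then if cond then S
if cond then if cond then M
if cond then if cond then x = expr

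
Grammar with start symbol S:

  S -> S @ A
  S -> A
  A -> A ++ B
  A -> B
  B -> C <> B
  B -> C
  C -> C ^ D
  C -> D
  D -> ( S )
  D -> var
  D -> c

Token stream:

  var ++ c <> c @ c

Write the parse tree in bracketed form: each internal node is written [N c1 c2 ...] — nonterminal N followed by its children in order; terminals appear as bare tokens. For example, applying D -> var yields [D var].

[S [S [A [A [B [C [D var]]]] ++ [B [C [D c]] <> [B [C [D c]]]]]] @ [A [B [C [D c]]]]]

S
S @ A
A @ A
A ++ B @ A
B ++ B @ A
C ++ B @ A
D ++ B @ A
var ++ B @ A
var ++ C <> B @ A
var ++ D <> B @ A
var ++ c <> B @ A
var ++ c <> C @ A
var ++ c <> D @ A
var ++ c <> c @ A
var ++ c <> c @ B
var ++ c <> c @ C
var ++ c <> c @ D
var ++ c <> c @ c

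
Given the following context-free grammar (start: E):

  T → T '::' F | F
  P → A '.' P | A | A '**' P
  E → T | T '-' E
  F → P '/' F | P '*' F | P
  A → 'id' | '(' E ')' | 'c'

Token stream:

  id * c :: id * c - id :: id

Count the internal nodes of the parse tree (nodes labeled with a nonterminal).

24

[E [T [T [F [P [A id]] * [F [P [A c]]]]] :: [F [P [A id]] * [F [P [A c]]]]] - [E [T [T [F [P [A id]]]] :: [F [P [A id]]]]]]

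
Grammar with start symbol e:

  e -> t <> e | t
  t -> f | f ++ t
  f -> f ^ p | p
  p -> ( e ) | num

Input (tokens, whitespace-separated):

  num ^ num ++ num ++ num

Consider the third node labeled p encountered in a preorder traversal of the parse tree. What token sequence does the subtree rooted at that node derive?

[e [t [f [f [p num]] ^ [p num]] ++ [t [f [p num]] ++ [t [f [p num]]]]]]

num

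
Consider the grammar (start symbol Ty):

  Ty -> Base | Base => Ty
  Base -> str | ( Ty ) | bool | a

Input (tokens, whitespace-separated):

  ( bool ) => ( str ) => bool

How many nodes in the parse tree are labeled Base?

[Ty [Base ( [Ty [Base bool]] )] => [Ty [Base ( [Ty [Base str]] )] => [Ty [Base bool]]]]

5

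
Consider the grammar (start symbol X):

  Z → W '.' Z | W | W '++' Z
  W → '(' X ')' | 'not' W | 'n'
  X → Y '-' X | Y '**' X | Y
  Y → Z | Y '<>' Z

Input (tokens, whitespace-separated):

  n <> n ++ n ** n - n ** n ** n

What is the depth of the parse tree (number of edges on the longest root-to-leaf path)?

8

[X [Y [Y [Z [W n]]] <> [Z [W n] ++ [Z [W n]]]] ** [X [Y [Z [W n]]] - [X [Y [Z [W n]]] ** [X [Y [Z [W n]]] ** [X [Y [Z [W n]]]]]]]]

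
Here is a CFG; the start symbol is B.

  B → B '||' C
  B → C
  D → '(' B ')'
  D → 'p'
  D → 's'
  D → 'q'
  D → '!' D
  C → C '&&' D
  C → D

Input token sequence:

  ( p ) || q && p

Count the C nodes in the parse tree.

4

[B [B [C [D ( [B [C [D p]]] )]]] || [C [C [D q]] && [D p]]]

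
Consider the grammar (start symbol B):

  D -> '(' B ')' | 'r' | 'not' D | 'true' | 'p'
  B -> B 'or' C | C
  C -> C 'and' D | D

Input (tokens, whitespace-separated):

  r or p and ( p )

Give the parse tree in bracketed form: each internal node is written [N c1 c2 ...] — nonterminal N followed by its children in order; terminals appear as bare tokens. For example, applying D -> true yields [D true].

[B [B [C [D r]]] or [C [C [D p]] and [D ( [B [C [D p]]] )]]]

B
B or C
C or C
D or C
r or C
r or C and D
r or D and D
r or p and D
r or p and ( B )
r or p and ( C )
r or p and ( D )
r or p and ( p )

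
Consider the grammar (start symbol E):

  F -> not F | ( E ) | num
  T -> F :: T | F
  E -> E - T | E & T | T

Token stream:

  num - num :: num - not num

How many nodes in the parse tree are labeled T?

4

[E [E [E [T [F num]]] - [T [F num] :: [T [F num]]]] - [T [F not [F num]]]]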